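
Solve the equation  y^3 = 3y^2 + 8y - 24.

Rearrange: y^3 - 3y^2 - 8y + 24 = 0.
Possible rational roots are divisors of 24. Testing y = 3 gives 0, so (y - 3) is a factor.
Divide: y^3 - 3y^2 - 8y + 24 = (y - 3)(y^2 - 8).
Apply the quadratic formula to y^2 - 8 = 0: y = (0 +/- sqrt(32))/2, i.e. y ~= 2.8284 or y ~= -2.8284.

y = -2.8284 or y = 2.8284 or y = 3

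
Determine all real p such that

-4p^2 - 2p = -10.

Rearrange to standard form: -4p^2 - 2p + 10 = 0.
Discriminant: (-2)^2 - 4*(-4)*10 = 164.
Quadratic formula: p = (2 +/- sqrt(164)) / (-8).
So p = -sqrt(41)/4 - 1/4 ~= -1.8508 or p = -1/4 + sqrt(41)/4 ~= 1.3508.

p = -1.8508 or p = 1.3508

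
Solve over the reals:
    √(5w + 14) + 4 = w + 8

Isolate the radical: √(5w + 14) = w + 4.
Square both sides: 5w + 14 = (w + 4)².
Expand and rearrange: w² + 3w + 2 = 0.
Solving gives w = -1 or w = -2.
Check each candidate in the original equation:
  w = -1: √(9) = 3, while w + 4 = 3 — valid.
  w = -2: √(4) = 2, while w + 4 = 2 — valid.

w = -2 or w = -1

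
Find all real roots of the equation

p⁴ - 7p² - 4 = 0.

Let u = p². The equation becomes u² - 7u - 4 = 0.
By the quadratic formula, u = 7/2 + √(65)/2 or u = 7/2 - √(65)/2.
p² = 7/2 + √(65)/2 gives p = ±√(7/2 + √(65)/2) ≈ ±2.7443.
p² = 7/2 - √(65)/2 < 0 has no real solution.

p = -2.7443 or p = 2.7443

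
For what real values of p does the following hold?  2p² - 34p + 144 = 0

p = 8 or p = 9

Factor: 2(p - 8)(p - 9) = 0.
So p = 8 or p = 9.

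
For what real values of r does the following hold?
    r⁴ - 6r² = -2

r = -2.3761 or r = -0.5952 or r = 0.5952 or r = 2.3761

Let u = r². The equation becomes u² - 6u + 2 = 0.
By the quadratic formula, u = √(7) + 3 or u = 3 - √(7).
r² = √(7) + 3 gives r = ±√(√(7) + 3) ≈ ±2.3761.
r² = 3 - √(7) gives r = ±√(3 - √(7)) ≈ ±0.5952.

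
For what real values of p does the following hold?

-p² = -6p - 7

p = -1 or p = 7

Bring every term to one side: -p² + 6p + 7 = 0.
Factor: -1(p - 7)(p + 1) = 0.
So p = 7 or p = -1.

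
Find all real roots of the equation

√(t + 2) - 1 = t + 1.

Isolate the radical: √(t + 2) = t + 2.
Square both sides: t + 2 = (t + 2)².
Expand and rearrange: t² + 3t + 2 = 0.
Solving gives t = -1 or t = -2.
Check each candidate in the original equation:
  t = -1: √(1) = 1, while t + 2 = 1 — valid.
  t = -2: √(0) = 0, while t + 2 = 0 — valid.

t = -2 or t = -1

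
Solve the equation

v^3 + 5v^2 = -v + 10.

Rearrange: v^3 + 5v^2 + v - 10 = 0.
Possible rational roots are divisors of -10. Testing v = -2 gives 0, so (v + 2) is a factor.
Divide: v^3 + 5v^2 + v - 10 = (v + 2)(v^2 + 3v - 5).
Apply the quadratic formula to v^2 + 3v - 5 = 0: v = (-3 +/- sqrt(29))/2, i.e. v ~= 1.1926 or v ~= -4.1926.

v = -4.1926 or v = -2 or v = 1.1926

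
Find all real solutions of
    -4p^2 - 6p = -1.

p = -1.6514 or p = 0.1514

Rearrange to standard form: -4p^2 - 6p + 1 = 0.
Discriminant: (-6)^2 - 4*(-4)*1 = 52.
Quadratic formula: p = (6 +/- sqrt(52)) / (-8).
So p = -sqrt(13)/4 - 3/4 ~= -1.6514 or p = -3/4 + sqrt(13)/4 ~= 0.1514.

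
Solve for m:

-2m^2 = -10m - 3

m = -0.2839 or m = 5.2839

Rearrange to standard form: -2m^2 + 10m + 3 = 0.
Discriminant: (10)^2 - 4*(-2)*3 = 124.
Quadratic formula: m = (-10 +/- sqrt(124)) / (-4).
So m = 5/2 - sqrt(31)/2 ~= -0.2839 or m = 5/2 + sqrt(31)/2 ~= 5.2839.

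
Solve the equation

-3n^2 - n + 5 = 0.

Discriminant: (-1)^2 - 4*(-3)*5 = 61.
Quadratic formula: n = (1 +/- sqrt(61)) / (-6).
So n = -sqrt(61)/6 - 1/6 ~= -1.4684 or n = -1/6 + sqrt(61)/6 ~= 1.135.

n = -1.4684 or n = 1.135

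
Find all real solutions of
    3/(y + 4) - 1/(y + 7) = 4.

Multiply both sides by (y + 4)(y + 7):
3(y + 7) - (y + 4) = 4(y + 4)(y + 7).
Expand and collect terms: 4y² + 42y + 95 = 0.
By the quadratic formula, y = (-42 ± √244) / 8, so y ≈ -3.2974 or y ≈ -7.2026.
Neither value makes a denominator zero (y ≠ -4, y ≠ -7), so both are valid.

y = -7.2026 or y = -3.2974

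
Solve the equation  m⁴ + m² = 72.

m = -2.8284 or m = 2.8284

Let u = m². The equation becomes u² + u - 72 = 0.
Factor: (u + 9)(u - 8) = 0, so u = -9 or u = 8.
m² = -9 < 0 has no real solution.
m² = 8 gives m = ±2·√(2) ≈ ±2.8284.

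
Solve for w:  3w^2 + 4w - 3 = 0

w = -1.8685 or w = 0.5352

Discriminant: (4)^2 - 4*3*(-3) = 52.
Quadratic formula: w = (-4 +/- sqrt(52)) / 6.
So w = -2/3 + sqrt(13)/3 ~= 0.5352 or w = -sqrt(13)/3 - 2/3 ~= -1.8685.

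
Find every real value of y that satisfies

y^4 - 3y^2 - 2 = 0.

Let u = y^2. The equation becomes u^2 - 3u - 2 = 0.
By the quadratic formula, u = 3/2 + sqrt(17)/2 or u = 3/2 - sqrt(17)/2.
y^2 = 3/2 + sqrt(17)/2 gives y = +/-sqrt(3/2 + sqrt(17)/2) ~= +/-1.8872.
y^2 = 3/2 - sqrt(17)/2 < 0 has no real solution.

y = -1.8872 or y = 1.8872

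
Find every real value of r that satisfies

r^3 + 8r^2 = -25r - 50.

Rearrange: r^3 + 8r^2 + 25r + 50 = 0.
Possible rational roots are divisors of 50. Testing r = -5 gives 0, so (r + 5) is a factor.
Divide: r^3 + 8r^2 + 25r + 50 = (r + 5)(r^2 + 3r + 10).
The quadratic r^2 + 3r + 10 has discriminant -31 < 0, so no further real roots.

r = -5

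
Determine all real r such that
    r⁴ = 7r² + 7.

Let u = r². The equation becomes u² - 7u - 7 = 0.
By the quadratic formula, u = 7/2 + √(77)/2 or u = 7/2 - √(77)/2.
r² = 7/2 + √(77)/2 gives r = ±√(7/2 + √(77)/2) ≈ ±2.8085.
r² = 7/2 - √(77)/2 < 0 has no real solution.

r = -2.8085 or r = 2.8085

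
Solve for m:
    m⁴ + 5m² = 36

Let u = m². The equation becomes u² + 5u - 36 = 0.
Factor: (u + 9)(u - 4) = 0, so u = -9 or u = 4.
m² = -9 < 0 has no real solution.
m² = 4 gives m = ±2.

m = -2 or m = 2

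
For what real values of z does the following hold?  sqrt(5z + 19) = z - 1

Square both sides: 5z + 19 = (z - 1)^2.
Expand and rearrange: z^2 - 7z - 18 = 0.
Solving gives z = 9 or z = -2.
Check each candidate in the original equation:
  z = 9: sqrt(64) = 8, while z - 1 = 8 — valid.
  z = -2: sqrt(9) = 3, while z - 1 = -3 — extraneous.

z = 9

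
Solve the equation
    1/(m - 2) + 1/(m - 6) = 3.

Multiply both sides by (m - 2)(m - 6):
(m - 6) + (m - 2) = 3(m - 2)(m - 6).
Expand and collect terms: 3m^2 - 26m + 44 = 0.
By the quadratic formula, m = (26 +/- sqrt(148)) / 6, so m ~= 6.3609 or m ~= 2.3057.
Neither value makes a denominator zero (m != 2, m != 6), so both are valid.

m = 2.3057 or m = 6.3609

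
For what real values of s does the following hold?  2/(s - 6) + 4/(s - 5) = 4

s = 5.5 or s = 7

Multiply both sides by (s - 6)(s - 5):
2(s - 5) + 4(s - 6) = 4(s - 6)(s - 5).
Expand and collect terms: 4s² - 50s + 154 = 0.
Factor or apply the quadratic formula: s = 7 or s = 5.5.
Neither value makes a denominator zero (s ≠ 6, s ≠ 5), so both are valid.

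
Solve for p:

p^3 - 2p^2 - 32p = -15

p = -5 or p = 0.4586 or p = 6.5414

Rearrange: p^3 - 2p^2 - 32p + 15 = 0.
Possible rational roots are divisors of 15. Testing p = -5 gives 0, so (p + 5) is a factor.
Divide: p^3 - 2p^2 - 32p + 15 = (p + 5)(p^2 - 7p + 3).
Apply the quadratic formula to p^2 - 7p + 3 = 0: p = (7 +/- sqrt(37))/2, i.e. p ~= 6.5414 or p ~= 0.4586.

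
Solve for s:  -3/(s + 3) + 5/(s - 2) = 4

s = -3.6134 or s = 3.1134

Multiply both sides by (s + 3)(s - 2):
-3(s - 2) + 5(s + 3) = 4(s + 3)(s - 2).
Expand and collect terms: 4s^2 + 2s - 45 = 0.
By the quadratic formula, s = (-2 +/- sqrt(724)) / 8, so s ~= 3.1134 or s ~= -3.6134.
Neither value makes a denominator zero (s != -3, s != 2), so both are valid.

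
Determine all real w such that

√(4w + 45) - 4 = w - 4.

Isolate the radical: √(4w + 45) = w.
Square both sides: 4w + 45 = (w)².
Expand and rearrange: w² - 4w - 45 = 0.
Solving gives w = 9 or w = -5.
Check each candidate in the original equation:
  w = 9: √(81) = 9, while w = 9 — valid.
  w = -5: √(25) = 5, while w = -5 — extraneous.

w = 9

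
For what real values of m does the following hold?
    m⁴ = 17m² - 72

Let u = m². The equation becomes u² - 17u + 72 = 0.
Factor: (u - 9)(u - 8) = 0, so u = 9 or u = 8.
m² = 9 gives m = ±3.
m² = 8 gives m = ±2·√(2) ≈ ±2.8284.

m = -3 or m = -2.8284 or m = 2.8284 or m = 3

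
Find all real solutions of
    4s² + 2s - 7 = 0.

Discriminant: (2)² − 4·4·(-7) = 116.
Quadratic formula: s = (-2 ± √116) / 8.
So s = -1/4 + √(29)/4 ≈ 1.0963 or s = -√(29)/4 - 1/4 ≈ -1.5963.

s = -1.5963 or s = 1.0963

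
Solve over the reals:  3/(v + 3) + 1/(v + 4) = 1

Multiply both sides by (v + 3)(v + 4):
3(v + 4) + (v + 3) = (v + 3)(v + 4).
Expand and collect terms: v² + 3v - 3 = 0.
By the quadratic formula, v = (-3 ± √21) / 2, so v ≈ 0.7913 or v ≈ -3.7913.
Neither value makes a denominator zero (v ≠ -3, v ≠ -4), so both are valid.

v = -3.7913 or v = 0.7913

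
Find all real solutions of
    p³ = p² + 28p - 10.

Rearrange: p³ - p² - 28p + 10 = 0.
Possible rational roots are divisors of 10. Testing p = -5 gives 0, so (p + 5) is a factor.
Divide: p³ - p² - 28p + 10 = (p + 5)(p² - 6p + 2).
Apply the quadratic formula to p² - 6p + 2 = 0: p = (6 ± √28)/2, i.e. p ≈ 5.6458 or p ≈ 0.3542.

p = -5 or p = 0.3542 or p = 5.6458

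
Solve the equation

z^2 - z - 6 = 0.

Factor: (z - 3)(z + 2) = 0.
So z = 3 or z = -2.

z = -2 or z = 3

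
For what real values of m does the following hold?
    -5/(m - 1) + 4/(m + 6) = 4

Multiply both sides by (m - 1)(m + 6):
-5(m + 6) + 4(m - 1) = 4(m - 1)(m + 6).
Expand and collect terms: 4m^2 + 21m + 10 = 0.
By the quadratic formula, m = (-21 +/- sqrt(281)) / 8, so m ~= -0.5296 or m ~= -4.7204.
Neither value makes a denominator zero (m != 1, m != -6), so both are valid.

m = -4.7204 or m = -0.5296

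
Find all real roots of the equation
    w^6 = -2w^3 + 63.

w = -2.0801 or w = 1.9129

Let u = w^3. The equation becomes u^2 + 2u - 63 = 0.
Factor: (u - 7)(u + 9) = 0, so u = 7 or u = -9.
w^3 = 7 gives w = (7)^(1/3) ~= 1.9129.
w^3 = -9 gives w = -(9)^(1/3) ~= -2.0801.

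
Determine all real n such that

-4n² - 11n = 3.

n = -2.443 or n = -0.307

Rearrange to standard form: -4n² - 11n - 3 = 0.
Discriminant: (-11)² − 4·(-4)·(-3) = 73.
Quadratic formula: n = (11 ± √73) / (-8).
So n = -11/8 - √(73)/8 ≈ -2.443 or n = -11/8 + √(73)/8 ≈ -0.307.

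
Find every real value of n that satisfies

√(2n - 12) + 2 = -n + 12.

n = 8

Isolate the radical: √(2n - 12) = -n + 10.
Square both sides: 2n - 12 = (-n + 10)².
Expand and rearrange: n² - 22n + 112 = 0.
Solving gives n = 14 or n = 8.
Check each candidate in the original equation:
  n = 14: √(16) = 4, while -n + 10 = -4 — extraneous.
  n = 8: √(4) = 2, while -n + 10 = 2 — valid.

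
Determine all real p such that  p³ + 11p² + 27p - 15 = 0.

Possible rational roots are divisors of -15. Testing p = -5 gives 0, so (p + 5) is a factor.
Divide: p³ + 11p² + 27p - 15 = (p + 5)(p² + 6p - 3).
Apply the quadratic formula to p² + 6p - 3 = 0: p = (-6 ± √48)/2, i.e. p ≈ 0.4641 or p ≈ -6.4641.

p = -6.4641 or p = -5 or p = 0.4641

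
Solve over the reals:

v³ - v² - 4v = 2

Rearrange: v³ - v² - 4v - 2 = 0.
Possible rational roots are divisors of -2. Testing v = -1 gives 0, so (v + 1) is a factor.
Divide: v³ - v² - 4v - 2 = (v + 1)(v² - 2v - 2).
Apply the quadratic formula to v² - 2v - 2 = 0: v = (2 ± √12)/2, i.e. v ≈ 2.7321 or v ≈ -0.7321.

v = -1 or v = -0.7321 or v = 2.7321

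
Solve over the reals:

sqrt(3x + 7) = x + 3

Square both sides: 3x + 7 = (x + 3)^2.
Expand and rearrange: x^2 + 3x + 2 = 0.
Solving gives x = -1 or x = -2.
Check each candidate in the original equation:
  x = -1: sqrt(4) = 2, while x + 3 = 2 — valid.
  x = -2: sqrt(1) = 1, while x + 3 = 1 — valid.

x = -2 or x = -1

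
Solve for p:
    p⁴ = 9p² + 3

Let u = p². The equation becomes u² - 9u - 3 = 0.
By the quadratic formula, u = 9/2 + √(93)/2 or u = 9/2 - √(93)/2.
p² = 9/2 + √(93)/2 gives p = ±√(9/2 + √(93)/2) ≈ ±3.0532.
p² = 9/2 - √(93)/2 < 0 has no real solution.

p = -3.0532 or p = 3.0532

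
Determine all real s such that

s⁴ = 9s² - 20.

s = -2.2361 or s = -2 or s = 2 or s = 2.2361

Let u = s². The equation becomes u² - 9u + 20 = 0.
Factor: (u - 4)(u - 5) = 0, so u = 4 or u = 5.
s² = 4 gives s = ±2.
s² = 5 gives s = ±√(5) ≈ ±2.2361.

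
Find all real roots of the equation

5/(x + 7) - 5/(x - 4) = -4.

Multiply both sides by (x + 7)(x - 4):
5(x - 4) - 5(x + 7) = -4(x + 7)(x - 4).
Expand and collect terms: -4x² - 12x + 167 = 0.
By the quadratic formula, x = (12 ± √2816) / -8, so x ≈ -8.1332 or x ≈ 5.1332.
Neither value makes a denominator zero (x ≠ -7, x ≠ 4), so both are valid.

x = -8.1332 or x = 5.1332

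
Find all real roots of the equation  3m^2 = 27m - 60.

m = 4 or m = 5

Bring every term to one side: 3m^2 - 27m + 60 = 0.
Factor: 3(m - 5)(m - 4) = 0.
So m = 5 or m = 4.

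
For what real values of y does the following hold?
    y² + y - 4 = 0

y = -2.5616 or y = 1.5616

Discriminant: (1)² − 4·1·(-4) = 17.
Quadratic formula: y = (-1 ± √17) / 2.
So y = -1/2 + √(17)/2 ≈ 1.5616 or y = -√(17)/2 - 1/2 ≈ -2.5616.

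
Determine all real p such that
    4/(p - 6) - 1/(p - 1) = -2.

Multiply both sides by (p - 6)(p - 1):
4(p - 1) - (p - 6) = -2(p - 6)(p - 1).
Expand and collect terms: -2p^2 + 11p - 14 = 0.
Factor or apply the quadratic formula: p = 2 or p = 3.5.
Neither value makes a denominator zero (p != 6, p != 1), so both are valid.

p = 2 or p = 3.5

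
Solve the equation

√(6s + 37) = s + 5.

Square both sides: 6s + 37 = (s + 5)².
Expand and rearrange: s² + 4s - 12 = 0.
Solving gives s = 2 or s = -6.
Check each candidate in the original equation:
  s = 2: √(49) = 7, while s + 5 = 7 — valid.
  s = -6: √(1) = 1, while s + 5 = -1 — extraneous.

s = 2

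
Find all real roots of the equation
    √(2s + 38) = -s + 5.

Square both sides: 2s + 38 = (-s + 5)².
Expand and rearrange: s² - 12s - 13 = 0.
Solving gives s = 13 or s = -1.
Check each candidate in the original equation:
  s = 13: √(64) = 8, while -s + 5 = -8 — extraneous.
  s = -1: √(36) = 6, while -s + 5 = 6 — valid.

s = -1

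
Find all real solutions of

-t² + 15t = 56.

Bring every term to one side: -t² + 15t - 56 = 0.
Factor: -1(t - 8)(t - 7) = 0.
So t = 8 or t = 7.

t = 7 or t = 8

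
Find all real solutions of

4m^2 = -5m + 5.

m = -1.9059 or m = 0.6559

Rearrange to standard form: 4m^2 + 5m - 5 = 0.
Discriminant: (5)^2 - 4*4*(-5) = 105.
Quadratic formula: m = (-5 +/- sqrt(105)) / 8.
So m = -5/8 + sqrt(105)/8 ~= 0.6559 or m = -sqrt(105)/8 - 5/8 ~= -1.9059.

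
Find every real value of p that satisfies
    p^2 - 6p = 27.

p = -3 or p = 9

Bring every term to one side: p^2 - 6p - 27 = 0.
Factor: (p + 3)(p - 9) = 0.
So p = -3 or p = 9.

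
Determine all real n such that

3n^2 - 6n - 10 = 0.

n = -1.0817 or n = 3.0817

Discriminant: (-6)^2 - 4*3*(-10) = 156.
Quadratic formula: n = (6 +/- sqrt(156)) / 6.
So n = 1 + sqrt(39)/3 ~= 3.0817 or n = 1 - sqrt(39)/3 ~= -1.0817.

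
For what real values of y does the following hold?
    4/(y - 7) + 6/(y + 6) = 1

Multiply both sides by (y - 7)(y + 6):
4(y + 6) + 6(y - 7) = (y - 7)(y + 6).
Expand and collect terms: y² - 11y - 24 = 0.
By the quadratic formula, y = (11 ± √217) / 2, so y ≈ 12.8655 or y ≈ -1.8655.
Neither value makes a denominator zero (y ≠ 7, y ≠ -6), so both are valid.

y = -1.8655 or y = 12.8655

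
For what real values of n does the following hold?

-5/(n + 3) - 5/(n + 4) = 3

n = -6.9067 or n = -3.4266

Multiply both sides by (n + 3)(n + 4):
-5(n + 4) - 5(n + 3) = 3(n + 3)(n + 4).
Expand and collect terms: 3n² + 31n + 71 = 0.
By the quadratic formula, n = (-31 ± √109) / 6, so n ≈ -3.4266 or n ≈ -6.9067.
Neither value makes a denominator zero (n ≠ -3, n ≠ -4), so both are valid.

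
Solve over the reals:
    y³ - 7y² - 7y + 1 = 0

Possible rational roots are divisors of 1. Testing y = -1 gives 0, so (y + 1) is a factor.
Divide: y³ - 7y² - 7y + 1 = (y + 1)(y² - 8y + 1).
Apply the quadratic formula to y² - 8y + 1 = 0: y = (8 ± √60)/2, i.e. y ≈ 7.873 or y ≈ 0.127.

y = -1 or y = 0.127 or y = 7.873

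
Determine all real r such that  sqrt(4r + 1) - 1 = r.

r = 0 or r = 2

Isolate the radical: sqrt(4r + 1) = r + 1.
Square both sides: 4r + 1 = (r + 1)^2.
Expand and rearrange: r^2 - 2r = 0.
Solving gives r = 2 or r = 0.
Check each candidate in the original equation:
  r = 2: sqrt(9) = 3, while r + 1 = 3 — valid.
  r = 0: sqrt(1) = 1, while r + 1 = 1 — valid.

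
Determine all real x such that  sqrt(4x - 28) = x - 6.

Square both sides: 4x - 28 = (x - 6)^2.
Expand and rearrange: x^2 - 16x + 64 = 0.
This gives the repeated root x = 8.
Check in the original equation:
  x = 8: sqrt(4) = 2, while x - 6 = 2 — valid.

x = 8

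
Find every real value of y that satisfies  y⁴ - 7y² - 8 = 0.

y = -2.8284 or y = 2.8284

Let u = y². The equation becomes u² - 7u - 8 = 0.
Factor: (u - 8)(u + 1) = 0, so u = 8 or u = -1.
y² = 8 gives y = ±2·√(2) ≈ ±2.8284.
y² = -1 < 0 has no real solution.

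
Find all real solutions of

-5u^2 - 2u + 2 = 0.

Discriminant: (-2)^2 - 4*(-5)*2 = 44.
Quadratic formula: u = (2 +/- sqrt(44)) / (-10).
So u = -sqrt(11)/5 - 1/5 ~= -0.8633 or u = -1/5 + sqrt(11)/5 ~= 0.4633.

u = -0.8633 or u = 0.4633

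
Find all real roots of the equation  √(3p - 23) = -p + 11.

p = 9

Square both sides: 3p - 23 = (-p + 11)².
Expand and rearrange: p² - 25p + 144 = 0.
Solving gives p = 16 or p = 9.
Check each candidate in the original equation:
  p = 16: √(25) = 5, while -p + 11 = -5 — extraneous.
  p = 9: √(4) = 2, while -p + 11 = 2 — valid.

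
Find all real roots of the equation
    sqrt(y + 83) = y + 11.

Square both sides: y + 83 = (y + 11)^2.
Expand and rearrange: y^2 + 21y + 38 = 0.
Solving gives y = -2 or y = -19.
Check each candidate in the original equation:
  y = -2: sqrt(81) = 9, while y + 11 = 9 — valid.
  y = -19: sqrt(64) = 8, while y + 11 = -8 — extraneous.

y = -2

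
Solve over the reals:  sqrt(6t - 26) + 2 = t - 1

Isolate the radical: sqrt(6t - 26) = t - 3.
Square both sides: 6t - 26 = (t - 3)^2.
Expand and rearrange: t^2 - 12t + 35 = 0.
Solving gives t = 7 or t = 5.
Check each candidate in the original equation:
  t = 7: sqrt(16) = 4, while t - 3 = 4 — valid.
  t = 5: sqrt(4) = 2, while t - 3 = 2 — valid.

t = 5 or t = 7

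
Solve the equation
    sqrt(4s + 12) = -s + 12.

Square both sides: 4s + 12 = (-s + 12)^2.
Expand and rearrange: s^2 - 28s + 132 = 0.
Solving gives s = 22 or s = 6.
Check each candidate in the original equation:
  s = 22: sqrt(100) = 10, while -s + 12 = -10 — extraneous.
  s = 6: sqrt(36) = 6, while -s + 12 = 6 — valid.

s = 6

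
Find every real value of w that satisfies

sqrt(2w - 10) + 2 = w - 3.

w = 5 or w = 7

Isolate the radical: sqrt(2w - 10) = w - 5.
Square both sides: 2w - 10 = (w - 5)^2.
Expand and rearrange: w^2 - 12w + 35 = 0.
Solving gives w = 7 or w = 5.
Check each candidate in the original equation:
  w = 7: sqrt(4) = 2, while w - 5 = 2 — valid.
  w = 5: sqrt(0) = 0, while w - 5 = 0 — valid.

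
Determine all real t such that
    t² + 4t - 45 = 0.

t = -9 or t = 5

Factor: (t - 5)(t + 9) = 0.
So t = 5 or t = -9.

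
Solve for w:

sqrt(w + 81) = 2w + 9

w = 0

Square both sides: w + 81 = (2w + 9)^2.
Expand and rearrange: 4w^2 + 35w = 0.
Solving gives w = 0 or w = -8.75.
Check each candidate in the original equation:
  w = 0: sqrt(81) = 9, while 2w + 9 = 9 — valid.
  w = -8.75: sqrt(72.25) = 8.5, while 2w + 9 = -8.5 — extraneous.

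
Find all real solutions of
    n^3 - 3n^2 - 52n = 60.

Rearrange: n^3 - 3n^2 - 52n - 60 = 0.
Possible rational roots are divisors of -60. Testing n = -5 gives 0, so (n + 5) is a factor.
Divide: n^3 - 3n^2 - 52n - 60 = (n + 5)(n^2 - 8n - 12).
Apply the quadratic formula to n^2 - 8n - 12 = 0: n = (8 +/- sqrt(112))/2, i.e. n ~= 9.2915 or n ~= -1.2915.

n = -5 or n = -1.2915 or n = 9.2915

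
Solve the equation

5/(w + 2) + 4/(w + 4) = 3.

Multiply both sides by (w + 2)(w + 4):
5(w + 4) + 4(w + 2) = 3(w + 2)(w + 4).
Expand and collect terms: 3w² + 9w - 4 = 0.
By the quadratic formula, w = (-9 ± √129) / 6, so w ≈ 0.393 or w ≈ -3.393.
Neither value makes a denominator zero (w ≠ -2, w ≠ -4), so both are valid.

w = -3.393 or w = 0.393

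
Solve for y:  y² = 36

y = -6 or y = 6

Bring every term to one side: y² - 36 = 0.
Factor: (y + 6)(y - 6) = 0.
So y = -6 or y = 6.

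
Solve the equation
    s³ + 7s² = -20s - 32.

Rearrange: s³ + 7s² + 20s + 32 = 0.
Possible rational roots are divisors of 32. Testing s = -4 gives 0, so (s + 4) is a factor.
Divide: s³ + 7s² + 20s + 32 = (s + 4)(s² + 3s + 8).
The quadratic s² + 3s + 8 has discriminant -23 < 0, so no further real roots.

s = -4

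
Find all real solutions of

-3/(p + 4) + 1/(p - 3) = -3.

p = -2.9406 or p = 2.6072

Multiply both sides by (p + 4)(p - 3):
-3(p - 3) + (p + 4) = -3(p + 4)(p - 3).
Expand and collect terms: -3p^2 - p + 23 = 0.
By the quadratic formula, p = (1 +/- sqrt(277)) / -6, so p ~= -2.9406 or p ~= 2.6072.
Neither value makes a denominator zero (p != -4, p != 3), so both are valid.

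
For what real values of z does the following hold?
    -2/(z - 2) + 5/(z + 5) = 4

z = -3.6281 or z = 1.3781

Multiply both sides by (z - 2)(z + 5):
-2(z + 5) + 5(z - 2) = 4(z - 2)(z + 5).
Expand and collect terms: 4z² + 9z - 20 = 0.
By the quadratic formula, z = (-9 ± √401) / 8, so z ≈ 1.3781 or z ≈ -3.6281.
Neither value makes a denominator zero (z ≠ 2, z ≠ -5), so both are valid.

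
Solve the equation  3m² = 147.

Bring every term to one side: 3m² - 147 = 0.
Factor: 3(m - 7)(m + 7) = 0.
So m = 7 or m = -7.

m = -7 or m = 7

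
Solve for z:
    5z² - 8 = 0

Discriminant: (0)² − 4·5·(-8) = 160.
Quadratic formula: z = (0 ± √160) / 10.
So z = 2·√(10)/5 ≈ 1.2649 or z = -2·√(10)/5 ≈ -1.2649.

z = -1.2649 or z = 1.2649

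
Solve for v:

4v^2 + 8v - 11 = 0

v = -2.9365 or v = 0.9365

Discriminant: (8)^2 - 4*4*(-11) = 240.
Quadratic formula: v = (-8 +/- sqrt(240)) / 8.
So v = -1 + sqrt(15)/2 ~= 0.9365 or v = -sqrt(15)/2 - 1 ~= -2.9365.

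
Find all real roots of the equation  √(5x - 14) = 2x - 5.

x = 3 or x = 3.25

Square both sides: 5x - 14 = (2x - 5)².
Expand and rearrange: 4x² - 25x + 39 = 0.
Solving gives x = 3.25 or x = 3.
Check each candidate in the original equation:
  x = 3.25: √(2.25) = 1.5, while 2x - 5 = 1.5 — valid.
  x = 3: √(1) = 1, while 2x - 5 = 1 — valid.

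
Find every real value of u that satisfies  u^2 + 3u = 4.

Bring every term to one side: u^2 + 3u - 4 = 0.
Factor: (u - 1)(u + 4) = 0.
So u = 1 or u = -4.

u = -4 or u = 1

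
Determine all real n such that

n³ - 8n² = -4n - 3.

n = -0.4051 or n = 1 or n = 7.4051

Rearrange: n³ - 8n² + 4n + 3 = 0.
Possible rational roots are divisors of 3. Testing n = 1 gives 0, so (n - 1) is a factor.
Divide: n³ - 8n² + 4n + 3 = (n - 1)(n² - 7n - 3).
Apply the quadratic formula to n² - 7n - 3 = 0: n = (7 ± √61)/2, i.e. n ≈ 7.4051 or n ≈ -0.4051.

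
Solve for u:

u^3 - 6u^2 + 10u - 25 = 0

Possible rational roots are divisors of -25. Testing u = 5 gives 0, so (u - 5) is a factor.
Divide: u^3 - 6u^2 + 10u - 25 = (u - 5)(u^2 - u + 5).
The quadratic u^2 - u + 5 has discriminant -19 < 0, so no further real roots.

u = 5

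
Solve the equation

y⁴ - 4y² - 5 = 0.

y = -2.2361 or y = 2.2361

Let u = y². The equation becomes u² - 4u - 5 = 0.
Factor: (u + 1)(u - 5) = 0, so u = -1 or u = 5.
y² = -1 < 0 has no real solution.
y² = 5 gives y = ±√(5) ≈ ±2.2361.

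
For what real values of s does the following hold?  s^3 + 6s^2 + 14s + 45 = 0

s = -5

Possible rational roots are divisors of 45. Testing s = -5 gives 0, so (s + 5) is a factor.
Divide: s^3 + 6s^2 + 14s + 45 = (s + 5)(s^2 + s + 9).
The quadratic s^2 + s + 9 has discriminant -35 < 0, so no further real roots.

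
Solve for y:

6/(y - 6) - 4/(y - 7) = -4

Multiply both sides by (y - 6)(y - 7):
6(y - 7) - 4(y - 6) = -4(y - 6)(y - 7).
Expand and collect terms: -4y^2 + 50y - 150 = 0.
Factor or apply the quadratic formula: y = 5 or y = 7.5.
Neither value makes a denominator zero (y != 6, y != 7), so both are valid.

y = 5 or y = 7.5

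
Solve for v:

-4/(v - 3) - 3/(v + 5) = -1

v = -3.1789 or v = 8.1789

Multiply both sides by (v - 3)(v + 5):
-4(v + 5) - 3(v - 3) = -(v - 3)(v + 5).
Expand and collect terms: -v^2 + 5v + 26 = 0.
By the quadratic formula, v = (-5 +/- sqrt(129)) / -2, so v ~= -3.1789 or v ~= 8.1789.
Neither value makes a denominator zero (v != 3, v != -5), so both are valid.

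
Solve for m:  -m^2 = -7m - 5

m = -0.6533 or m = 7.6533

Rearrange to standard form: -m^2 + 7m + 5 = 0.
Discriminant: (7)^2 - 4*(-1)*5 = 69.
Quadratic formula: m = (-7 +/- sqrt(69)) / (-2).
So m = 7/2 - sqrt(69)/2 ~= -0.6533 or m = 7/2 + sqrt(69)/2 ~= 7.6533.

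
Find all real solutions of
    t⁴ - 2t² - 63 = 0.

t = -3 or t = 3

Let u = t². The equation becomes u² - 2u - 63 = 0.
Factor: (u + 7)(u - 9) = 0, so u = -7 or u = 9.
t² = -7 < 0 has no real solution.
t² = 9 gives t = ±3.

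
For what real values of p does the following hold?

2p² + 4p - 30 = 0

Factor: 2(p + 5)(p - 3) = 0.
So p = -5 or p = 3.

p = -5 or p = 3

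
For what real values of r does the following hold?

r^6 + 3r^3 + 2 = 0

r = -1.2599 or r = -1

Let u = r^3. The equation becomes u^2 + 3u + 2 = 0.
Factor: (u + 1)(u + 2) = 0, so u = -1 or u = -2.
r^3 = -1 gives r = -1.
r^3 = -2 gives r = -(2)^(1/3) ~= -1.2599.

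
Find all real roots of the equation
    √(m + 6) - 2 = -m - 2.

Isolate the radical: √(m + 6) = -m.
Square both sides: m + 6 = (-m)².
Expand and rearrange: m² - m - 6 = 0.
Solving gives m = 3 or m = -2.
Check each candidate in the original equation:
  m = 3: √(9) = 3, while -m = -3 — extraneous.
  m = -2: √(4) = 2, while -m = 2 — valid.

m = -2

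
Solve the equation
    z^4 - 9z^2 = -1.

z = -2.9812 or z = -0.3354 or z = 0.3354 or z = 2.9812

Let u = z^2. The equation becomes u^2 - 9u + 1 = 0.
By the quadratic formula, u = sqrt(77)/2 + 9/2 or u = 9/2 - sqrt(77)/2.
z^2 = sqrt(77)/2 + 9/2 gives z = +/-sqrt(sqrt(77)/2 + 9/2) ~= +/-2.9812.
z^2 = 9/2 - sqrt(77)/2 gives z = +/-sqrt(9/2 - sqrt(77)/2) ~= +/-0.3354.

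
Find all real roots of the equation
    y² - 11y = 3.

y = -0.2663 or y = 11.2663

Rearrange to standard form: y² - 11y - 3 = 0.
Discriminant: (-11)² − 4·1·(-3) = 133.
Quadratic formula: y = (11 ± √133) / 2.
So y = 11/2 + √(133)/2 ≈ 11.2663 or y = 11/2 - √(133)/2 ≈ -0.2663.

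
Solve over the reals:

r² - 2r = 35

r = -5 or r = 7

Bring every term to one side: r² - 2r - 35 = 0.
Factor: (r + 5)(r - 7) = 0.
So r = -5 or r = 7.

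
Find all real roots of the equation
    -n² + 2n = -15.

n = -3 or n = 5

Bring every term to one side: -n² + 2n + 15 = 0.
Factor: -1(n + 3)(n - 5) = 0.
So n = -3 or n = 5.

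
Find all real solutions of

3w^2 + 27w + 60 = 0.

w = -5 or w = -4

Factor: 3(w + 5)(w + 4) = 0.
So w = -5 or w = -4.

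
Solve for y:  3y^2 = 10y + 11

Rearrange to standard form: 3y^2 - 10y - 11 = 0.
Discriminant: (-10)^2 - 4*3*(-11) = 232.
Quadratic formula: y = (10 +/- sqrt(232)) / 6.
So y = 5/3 + sqrt(58)/3 ~= 4.2053 or y = 5/3 - sqrt(58)/3 ~= -0.8719.

y = -0.8719 or y = 4.2053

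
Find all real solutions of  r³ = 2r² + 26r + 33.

r = -3 or r = -1.6533 or r = 6.6533

Rearrange: r³ - 2r² - 26r - 33 = 0.
Possible rational roots are divisors of -33. Testing r = -3 gives 0, so (r + 3) is a factor.
Divide: r³ - 2r² - 26r - 33 = (r + 3)(r² - 5r - 11).
Apply the quadratic formula to r² - 5r - 11 = 0: r = (5 ± √69)/2, i.e. r ≈ 6.6533 or r ≈ -1.6533.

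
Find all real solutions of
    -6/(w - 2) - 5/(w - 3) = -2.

Multiply both sides by (w - 2)(w - 3):
-6(w - 3) - 5(w - 2) = -2(w - 2)(w - 3).
Expand and collect terms: -2w² + 21w - 40 = 0.
Factor or apply the quadratic formula: w = 2.5 or w = 8.
Neither value makes a denominator zero (w ≠ 2, w ≠ 3), so both are valid.

w = 2.5 or w = 8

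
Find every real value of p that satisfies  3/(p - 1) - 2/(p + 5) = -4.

Multiply both sides by (p - 1)(p + 5):
3(p + 5) - 2(p - 1) = -4(p - 1)(p + 5).
Expand and collect terms: -4p^2 - 17p + 3 = 0.
By the quadratic formula, p = (17 +/- sqrt(337)) / -8, so p ~= -4.4197 or p ~= 0.1697.
Neither value makes a denominator zero (p != 1, p != -5), so both are valid.

p = -4.4197 or p = 0.1697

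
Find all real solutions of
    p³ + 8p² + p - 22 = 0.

p = -7.4721 or p = -2 or p = 1.4721

Possible rational roots are divisors of -22. Testing p = -2 gives 0, so (p + 2) is a factor.
Divide: p³ + 8p² + p - 22 = (p + 2)(p² + 6p - 11).
Apply the quadratic formula to p² + 6p - 11 = 0: p = (-6 ± √80)/2, i.e. p ≈ 1.4721 or p ≈ -7.4721.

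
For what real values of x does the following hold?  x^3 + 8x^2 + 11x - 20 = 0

Possible rational roots are divisors of -20. Testing x = -5 gives 0, so (x + 5) is a factor.
Divide: x^3 + 8x^2 + 11x - 20 = (x + 5)(x^2 + 3x - 4).
Factor the quadratic: x = 1 or x = -4.

x = -5 or x = -4 or x = 1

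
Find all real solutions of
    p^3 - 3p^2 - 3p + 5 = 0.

Possible rational roots are divisors of 5. Testing p = 1 gives 0, so (p - 1) is a factor.
Divide: p^3 - 3p^2 - 3p + 5 = (p - 1)(p^2 - 2p - 5).
Apply the quadratic formula to p^2 - 2p - 5 = 0: p = (2 +/- sqrt(24))/2, i.e. p ~= 3.4495 or p ~= -1.4495.

p = -1.4495 or p = 1 or p = 3.4495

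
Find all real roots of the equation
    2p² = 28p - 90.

Bring every term to one side: 2p² - 28p + 90 = 0.
Factor: 2(p - 5)(p - 9) = 0.
So p = 5 or p = 9.

p = 5 or p = 9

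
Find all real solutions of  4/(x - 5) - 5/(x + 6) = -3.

x = -4.0452 or x = 3.3785

Multiply both sides by (x - 5)(x + 6):
4(x + 6) - 5(x - 5) = -3(x - 5)(x + 6).
Expand and collect terms: -3x^2 - 2x + 41 = 0.
By the quadratic formula, x = (2 +/- sqrt(496)) / -6, so x ~= -4.0452 or x ~= 3.3785.
Neither value makes a denominator zero (x != 5, x != -6), so both are valid.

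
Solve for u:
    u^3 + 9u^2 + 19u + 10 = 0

u = -6.1926 or u = -2 or u = -0.8074

Possible rational roots are divisors of 10. Testing u = -2 gives 0, so (u + 2) is a factor.
Divide: u^3 + 9u^2 + 19u + 10 = (u + 2)(u^2 + 7u + 5).
Apply the quadratic formula to u^2 + 7u + 5 = 0: u = (-7 +/- sqrt(29))/2, i.e. u ~= -0.8074 or u ~= -6.1926.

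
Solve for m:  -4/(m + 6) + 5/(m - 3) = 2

m = -7.6189 or m = 5.1189

Multiply both sides by (m + 6)(m - 3):
-4(m - 3) + 5(m + 6) = 2(m + 6)(m - 3).
Expand and collect terms: 2m² + 5m - 78 = 0.
By the quadratic formula, m = (-5 ± √649) / 4, so m ≈ 5.1189 or m ≈ -7.6189.
Neither value makes a denominator zero (m ≠ -6, m ≠ 3), so both are valid.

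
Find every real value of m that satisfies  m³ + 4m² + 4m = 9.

m = 1

Rearrange: m³ + 4m² + 4m - 9 = 0.
Possible rational roots are divisors of -9. Testing m = 1 gives 0, so (m - 1) is a factor.
Divide: m³ + 4m² + 4m - 9 = (m - 1)(m² + 5m + 9).
The quadratic m² + 5m + 9 has discriminant -11 < 0, so no further real roots.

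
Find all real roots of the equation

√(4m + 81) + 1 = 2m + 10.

Isolate the radical: √(4m + 81) = 2m + 9.
Square both sides: 4m + 81 = (2m + 9)².
Expand and rearrange: 4m² + 32m = 0.
Solving gives m = 0 or m = -8.
Check each candidate in the original equation:
  m = 0: √(81) = 9, while 2m + 9 = 9 — valid.
  m = -8: √(49) = 7, while 2m + 9 = -7 — extraneous.

m = 0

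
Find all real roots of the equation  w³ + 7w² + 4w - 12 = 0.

Possible rational roots are divisors of -12. Testing w = 1 gives 0, so (w - 1) is a factor.
Divide: w³ + 7w² + 4w - 12 = (w - 1)(w² + 8w + 12).
Factor the quadratic: w = -2 or w = -6.

w = -6 or w = -2 or w = 1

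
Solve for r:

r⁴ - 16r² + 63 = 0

r = -3 or r = -2.6458 or r = 2.6458 or r = 3

Let u = r². The equation becomes u² - 16u + 63 = 0.
Factor: (u - 9)(u - 7) = 0, so u = 9 or u = 7.
r² = 9 gives r = ±3.
r² = 7 gives r = ±√(7) ≈ ±2.6458.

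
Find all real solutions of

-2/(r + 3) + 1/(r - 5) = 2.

r = -3.9471 or r = 5.4471

Multiply both sides by (r + 3)(r - 5):
-2(r - 5) + (r + 3) = 2(r + 3)(r - 5).
Expand and collect terms: 2r² - 3r - 43 = 0.
By the quadratic formula, r = (3 ± √353) / 4, so r ≈ 5.4471 or r ≈ -3.9471.
Neither value makes a denominator zero (r ≠ -3, r ≠ 5), so both are valid.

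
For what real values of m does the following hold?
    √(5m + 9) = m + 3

m = -1 or m = 0

Square both sides: 5m + 9 = (m + 3)².
Expand and rearrange: m² + m = 0.
Solving gives m = 0 or m = -1.
Check each candidate in the original equation:
  m = 0: √(9) = 3, while m + 3 = 3 — valid.
  m = -1: √(4) = 2, while m + 3 = 2 — valid.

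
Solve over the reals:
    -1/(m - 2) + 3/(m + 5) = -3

Multiply both sides by (m - 2)(m + 5):
-(m + 5) + 3(m - 2) = -3(m - 2)(m + 5).
Expand and collect terms: -3m² - 11m + 41 = 0.
By the quadratic formula, m = (11 ± √613) / -6, so m ≈ -5.9598 or m ≈ 2.2931.
Neither value makes a denominator zero (m ≠ 2, m ≠ -5), so both are valid.

m = -5.9598 or m = 2.2931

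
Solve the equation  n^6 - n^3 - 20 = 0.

n = -1.5874 or n = 1.71

Let u = n^3. The equation becomes u^2 - u - 20 = 0.
Factor: (u - 5)(u + 4) = 0, so u = 5 or u = -4.
n^3 = 5 gives n = (5)^(1/3) ~= 1.71.
n^3 = -4 gives n = -(4)^(1/3) ~= -1.5874.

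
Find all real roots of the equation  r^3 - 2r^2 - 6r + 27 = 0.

r = -3

Possible rational roots are divisors of 27. Testing r = -3 gives 0, so (r + 3) is a factor.
Divide: r^3 - 2r^2 - 6r + 27 = (r + 3)(r^2 - 5r + 9).
The quadratic r^2 - 5r + 9 has discriminant -11 < 0, so no further real roots.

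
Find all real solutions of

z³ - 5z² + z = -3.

Rearrange: z³ - 5z² + z + 3 = 0.
Possible rational roots are divisors of 3. Testing z = 1 gives 0, so (z - 1) is a factor.
Divide: z³ - 5z² + z + 3 = (z - 1)(z² - 4z - 3).
Apply the quadratic formula to z² - 4z - 3 = 0: z = (4 ± √28)/2, i.e. z ≈ 4.6458 or z ≈ -0.6458.

z = -0.6458 or z = 1 or z = 4.6458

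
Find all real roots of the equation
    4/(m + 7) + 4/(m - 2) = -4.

m = -8.1098 or m = 1.1098

Multiply both sides by (m + 7)(m - 2):
4(m - 2) + 4(m + 7) = -4(m + 7)(m - 2).
Expand and collect terms: -4m² - 28m + 36 = 0.
By the quadratic formula, m = (28 ± √1360) / -8, so m ≈ -8.1098 or m ≈ 1.1098.
Neither value makes a denominator zero (m ≠ -7, m ≠ 2), so both are valid.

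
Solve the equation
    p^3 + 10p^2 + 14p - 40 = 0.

p = -7.3589 or p = -4 or p = 1.3589

Possible rational roots are divisors of -40. Testing p = -4 gives 0, so (p + 4) is a factor.
Divide: p^3 + 10p^2 + 14p - 40 = (p + 4)(p^2 + 6p - 10).
Apply the quadratic formula to p^2 + 6p - 10 = 0: p = (-6 +/- sqrt(76))/2, i.e. p ~= 1.3589 or p ~= -7.3589.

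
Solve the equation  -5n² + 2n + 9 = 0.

n = -1.1565 or n = 1.5565

Discriminant: (2)² − 4·(-5)·9 = 184.
Quadratic formula: n = (-2 ± √184) / (-10).
So n = 1/5 - √(46)/5 ≈ -1.1565 or n = 1/5 + √(46)/5 ≈ 1.5565.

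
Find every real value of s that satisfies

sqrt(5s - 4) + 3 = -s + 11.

s = 4

Isolate the radical: sqrt(5s - 4) = -s + 8.
Square both sides: 5s - 4 = (-s + 8)^2.
Expand and rearrange: s^2 - 21s + 68 = 0.
Solving gives s = 17 or s = 4.
Check each candidate in the original equation:
  s = 17: sqrt(81) = 9, while -s + 8 = -9 — extraneous.
  s = 4: sqrt(16) = 4, while -s + 8 = 4 — valid.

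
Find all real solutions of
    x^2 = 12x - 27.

Bring every term to one side: x^2 - 12x + 27 = 0.
Factor: (x - 9)(x - 3) = 0.
So x = 9 or x = 3.

x = 3 or x = 9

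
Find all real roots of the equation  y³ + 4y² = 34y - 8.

y = -8.2426 or y = 0.2426 or y = 4

Rearrange: y³ + 4y² - 34y + 8 = 0.
Possible rational roots are divisors of 8. Testing y = 4 gives 0, so (y - 4) is a factor.
Divide: y³ + 4y² - 34y + 8 = (y - 4)(y² + 8y - 2).
Apply the quadratic formula to y² + 8y - 2 = 0: y = (-8 ± √72)/2, i.e. y ≈ 0.2426 or y ≈ -8.2426.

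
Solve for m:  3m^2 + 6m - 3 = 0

Discriminant: (6)^2 - 4*3*(-3) = 72.
Quadratic formula: m = (-6 +/- sqrt(72)) / 6.
So m = -1 + sqrt(2) ~= 0.4142 or m = -sqrt(2) - 1 ~= -2.4142.

m = -2.4142 or m = 0.4142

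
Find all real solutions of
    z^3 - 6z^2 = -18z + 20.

z = 2

Rearrange: z^3 - 6z^2 + 18z - 20 = 0.
Possible rational roots are divisors of -20. Testing z = 2 gives 0, so (z - 2) is a factor.
Divide: z^3 - 6z^2 + 18z - 20 = (z - 2)(z^2 - 4z + 10).
The quadratic z^2 - 4z + 10 has discriminant -24 < 0, so no further real roots.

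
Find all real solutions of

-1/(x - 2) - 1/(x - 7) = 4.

x = 1.7375 or x = 6.7625

Multiply both sides by (x - 2)(x - 7):
-(x - 7) - (x - 2) = 4(x - 2)(x - 7).
Expand and collect terms: 4x² - 34x + 47 = 0.
By the quadratic formula, x = (34 ± √404) / 8, so x ≈ 6.7625 or x ≈ 1.7375.
Neither value makes a denominator zero (x ≠ 2, x ≠ 7), so both are valid.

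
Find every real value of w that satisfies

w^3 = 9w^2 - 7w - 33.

Rearrange: w^3 - 9w^2 + 7w + 33 = 0.
Possible rational roots are divisors of 33. Testing w = 3 gives 0, so (w - 3) is a factor.
Divide: w^3 - 9w^2 + 7w + 33 = (w - 3)(w^2 - 6w - 11).
Apply the quadratic formula to w^2 - 6w - 11 = 0: w = (6 +/- sqrt(80))/2, i.e. w ~= 7.4721 or w ~= -1.4721.

w = -1.4721 or w = 3 or w = 7.4721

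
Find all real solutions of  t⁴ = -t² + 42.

t = -2.4495 or t = 2.4495

Let u = t². The equation becomes u² + u - 42 = 0.
Factor: (u + 7)(u - 6) = 0, so u = -7 or u = 6.
t² = -7 < 0 has no real solution.
t² = 6 gives t = ±√(6) ≈ ±2.4495.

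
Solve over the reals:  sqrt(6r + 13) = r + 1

Square both sides: 6r + 13 = (r + 1)^2.
Expand and rearrange: r^2 - 4r - 12 = 0.
Solving gives r = 6 or r = -2.
Check each candidate in the original equation:
  r = 6: sqrt(49) = 7, while r + 1 = 7 — valid.
  r = -2: sqrt(1) = 1, while r + 1 = -1 — extraneous.

r = 6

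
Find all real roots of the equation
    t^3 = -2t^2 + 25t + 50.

Rearrange: t^3 + 2t^2 - 25t - 50 = 0.
Possible rational roots are divisors of -50. Testing t = -5 gives 0, so (t + 5) is a factor.
Divide: t^3 + 2t^2 - 25t - 50 = (t + 5)(t^2 - 3t - 10).
Factor the quadratic: t = 5 or t = -2.

t = -5 or t = -2 or t = 5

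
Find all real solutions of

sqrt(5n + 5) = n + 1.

Square both sides: 5n + 5 = (n + 1)^2.
Expand and rearrange: n^2 - 3n - 4 = 0.
Solving gives n = 4 or n = -1.
Check each candidate in the original equation:
  n = 4: sqrt(25) = 5, while n + 1 = 5 — valid.
  n = -1: sqrt(0) = 0, while n + 1 = 0 — valid.

n = -1 or n = 4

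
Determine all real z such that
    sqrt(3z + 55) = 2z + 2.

z = 3

Square both sides: 3z + 55 = (2z + 2)^2.
Expand and rearrange: 4z^2 + 5z - 51 = 0.
Solving gives z = 3 or z = -4.25.
Check each candidate in the original equation:
  z = 3: sqrt(64) = 8, while 2z + 2 = 8 — valid.
  z = -4.25: sqrt(42.25) = 6.5, while 2z + 2 = -6.5 — extraneous.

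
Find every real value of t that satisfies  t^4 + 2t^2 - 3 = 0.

t = -1 or t = 1

Let u = t^2. The equation becomes u^2 + 2u - 3 = 0.
Factor: (u + 3)(u - 1) = 0, so u = -3 or u = 1.
t^2 = -3 < 0 has no real solution.
t^2 = 1 gives t = +/-1.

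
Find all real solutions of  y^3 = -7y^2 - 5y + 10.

Rearrange: y^3 + 7y^2 + 5y - 10 = 0.
Possible rational roots are divisors of -10. Testing y = -2 gives 0, so (y + 2) is a factor.
Divide: y^3 + 7y^2 + 5y - 10 = (y + 2)(y^2 + 5y - 5).
Apply the quadratic formula to y^2 + 5y - 5 = 0: y = (-5 +/- sqrt(45))/2, i.e. y ~= 0.8541 or y ~= -5.8541.

y = -5.8541 or y = -2 or y = 0.8541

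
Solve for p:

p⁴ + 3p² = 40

Let u = p². The equation becomes u² + 3u - 40 = 0.
Factor: (u + 8)(u - 5) = 0, so u = -8 or u = 5.
p² = -8 < 0 has no real solution.
p² = 5 gives p = ±√(5) ≈ ±2.2361.

p = -2.2361 or p = 2.2361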